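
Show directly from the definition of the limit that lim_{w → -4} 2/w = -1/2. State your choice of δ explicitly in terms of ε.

δ = min(2, 4ε)

Let ε > 0 be given. We seek δ > 0 such that 0 < |w + 4| < δ implies |2/w + 1/2| < ε.
|2/w + 1/2| = 2·|-4 − w|/(4·|w|) = 2|w + 4|/(4|w|).
Restrict δ ≤ 2. Then |w + 4| < 2 gives |w| > 2, so 4|w| > 8.
Then |2/w + 1/2| < 2|w + 4|/8, which is < ε when |w + 4| < 4ε.
Take δ = min(2, 4ε). Then 0 < |w + 4| < δ gives both |w + 4| < 2 and |w + 4| < 4ε, so |2/w + 1/2| < ε.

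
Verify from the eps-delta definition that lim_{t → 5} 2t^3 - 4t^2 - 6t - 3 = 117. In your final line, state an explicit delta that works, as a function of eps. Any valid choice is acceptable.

Let eps > 0 be given. We want delta > 0 such that 0 < |t − 5| < delta implies |(2t^3 - 4t^2 - 6t - 3) − 117| < eps.
(2t^3 - 4t^2 - 6t - 3) − 117 = 2t^3 - 4t^2 - 6t - 120 = (t − 5)(2t^2 + 6t + 24).
So |(2t^3 - 4t^2 - 6t - 3) − 117| = |t − 5|·|2t^2 + 6t + 24|.
Assume first that |t − 5| < 2, so |t| < 7. Then |2t^2 + 6t + 24| ≤ 2·7^2 + 6·7 + 24 = 164.
Hence |(2t^3 - 4t^2 - 6t - 3) − 117| ≤ 164|t − 5| < eps provided |t − 5| < eps/164.
Choosing delta = min(2, eps/164) ensures both conditions, hence |(2t^3 - 4t^2 - 6t - 3) − 117| < eps.

delta = min(2, eps/164)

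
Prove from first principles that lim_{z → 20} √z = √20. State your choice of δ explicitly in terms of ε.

Let ε > 0. We want δ > 0 such that 0 < |z − 20| < δ implies |√z − √20| < ε.
Rationalise: √z − √20 = (z − 20)/(√z + √20), so |√z − √20| = |z − 20|/(√z + √20).
Restrict δ ≤ 20 so that |z − 20| < 20 forces z > 0, and then √z + √20 > √20.
Hence |√z − √20| < |z − 20|/√20, which is < ε once |z − 20| < √20·ε.
Take δ = min(20, √20·ε). If 0 < |z − 20| < δ then z > 0 and |√z − √20| < |z − 20|/√20 < ε.

δ = min(20, √20·ε)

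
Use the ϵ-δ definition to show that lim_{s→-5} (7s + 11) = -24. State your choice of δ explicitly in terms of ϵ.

δ = ϵ/7

Suppose ϵ > 0. We need δ > 0 so that 0 < |s + 5| < δ implies |(7s + 11) + 24| < ϵ.
|(7s + 11) + 24| = |7s + 35| = 7|s + 5|.
So 7|s + 5| < ϵ exactly when |s + 5| < ϵ/7.
Choosing δ = ϵ/7 gives |(7s + 11) + 24| = 7|s + 5| < ϵ whenever |s + 5| < δ.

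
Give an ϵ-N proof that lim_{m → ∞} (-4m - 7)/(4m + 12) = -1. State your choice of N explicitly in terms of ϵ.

N = (5/4)/ϵ

Suppose ϵ > 0. For m ≥ 1, |(-4m - 7)/(4m + 12) + 1| = |20|/(4(4m + 12)) = 20/(4(4m + 12)).
Since 4m + 12 ≥ 4m for m ≥ 1, this is ≤ 20/(4·4m) = (5/4)/m.
So |(-4m - 7)/(4m + 12) + 1| < ϵ whenever m > (5/4)/ϵ.
Take N = (5/4)/ϵ. If m > N then |(-4m - 7)/(4m + 12) + 1| ≤ (5/4)/m < ϵ.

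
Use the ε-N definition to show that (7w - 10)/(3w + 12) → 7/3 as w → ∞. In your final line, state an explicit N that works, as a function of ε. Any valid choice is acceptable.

Fix ε > 0. We seek N > 0 such that w > N implies |(7w - 10)/(3w + 12) − (7/3)| < ε.
(7w - 10)/(3w + 12) − (7/3) = (3(7w - 10) − 7(3w + 12)) / (3(3w + 12)) = -114/(3(3w + 12)).
For w > 0 we have 3w + 12 > 3w, so |(7w - 10)/(3w + 12) − (7/3)| = 114/(3(3w + 12)) < 114/(3·3w) = (38/3)/w.
Thus |(7w - 10)/(3w + 12) − (7/3)| < ε whenever w > (38/3)/ε.
Take N = (38/3)/ε. If w > N then |(7w - 10)/(3w + 12) − (7/3)| < (38/3)/w < ε.

N = (38/3)/ε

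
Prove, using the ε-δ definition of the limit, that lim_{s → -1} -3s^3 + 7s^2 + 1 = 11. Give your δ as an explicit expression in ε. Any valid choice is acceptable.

δ = min(1, ε/42)

Suppose ε > 0. We want δ > 0 such that 0 < |s + 1| < δ implies |(-3s^3 + 7s^2 + 1) − 11| < ε.
(-3s^3 + 7s^2 + 1) − 11 = -3s^3 + 7s^2 - 10 = (s + 1)(-3s^2 + 10s - 10).
So |(-3s^3 + 7s^2 + 1) − 11| = |s + 1|·|-3s^2 + 10s - 10|.
Require δ ≤ 1. Then |s + 1| < 1 gives |s| < 2, and by the triangle inequality |-3s^2 + 10s - 10| ≤ 3·2^2 + 10·2 + 10 = 42.
Hence |(-3s^3 + 7s^2 + 1) − 11| ≤ 42|s + 1| < ε provided |s + 1| < ε/42.
Take δ = min(1, ε/42). Then 0 < |s + 1| < δ gives both |s + 1| < 1 and |s + 1| < ε/42, so |(-3s^3 + 7s^2 + 1) − 11| < ε.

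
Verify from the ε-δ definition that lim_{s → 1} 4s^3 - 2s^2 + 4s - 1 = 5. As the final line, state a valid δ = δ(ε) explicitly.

δ = min(1, ε/26)

Let ε > 0. We want δ > 0 such that 0 < |s − 1| < δ implies |(4s^3 - 2s^2 + 4s - 1) − 5| < ε.
(4s^3 - 2s^2 + 4s - 1) − 5 = 4s^3 - 2s^2 + 4s - 6 = (s − 1)(4s^2 + 2s + 6).
So |(4s^3 - 2s^2 + 4s - 1) − 5| = |s − 1|·|4s^2 + 2s + 6|.
Require δ ≤ 1. Then |s − 1| < 1 gives |s| < 2, and by the triangle inequality |4s^2 + 2s + 6| ≤ 4·2^2 + 2·2 + 6 = 26.
Hence |(4s^3 - 2s^2 + 4s - 1) − 5| ≤ 26|s − 1| < ε provided |s − 1| < ε/26.
Take δ = min(1, ε/26). Then 0 < |s − 1| < δ gives both |s − 1| < 1 and |s − 1| < ε/26, so |(4s^3 - 2s^2 + 4s - 1) − 5| < ε.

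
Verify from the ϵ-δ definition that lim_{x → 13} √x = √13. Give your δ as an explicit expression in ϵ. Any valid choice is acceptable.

Let ϵ > 0. We want δ > 0 such that 0 < |x − 13| < δ implies |√x − √13| < ϵ.
Multiplying by the conjugate, |√x − √13| = |x − 13|/(√x + √13).
Restrict δ ≤ 13 so that |x − 13| < 13 forces x > 0, and then √x + √13 > √13.
Hence |√x − √13| < |x − 13|/√13, which is < ϵ once |x − 13| < √13·ϵ.
Take δ = min(13, √13·ϵ). If 0 < |x − 13| < δ then x > 0 and |√x − √13| < |x − 13|/√13 < ϵ.

δ = min(13, √13·ϵ)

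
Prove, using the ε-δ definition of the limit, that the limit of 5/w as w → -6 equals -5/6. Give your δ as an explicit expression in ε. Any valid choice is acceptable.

δ = min(3, (18/5)ε)

Let ε > 0. We seek δ > 0 such that 0 < |w + 6| < δ implies |5/w + 5/6| < ε.
|5/w + 5/6| = 5·|-6 − w|/(6·|w|) = 5|w + 6|/(6|w|).
Require δ ≤ 3 so that |w| > 6 − 3 = 3, hence 6|w| > 18.
Then |5/w + 5/6| < 5|w + 6|/18, which is < ε when |w + 6| < (18/5)ε.
Take δ = min(3, (18/5)ε). Then 0 < |w + 6| < δ gives both |w + 6| < 3 and |w + 6| < (18/5)ε, so |5/w + 5/6| < ε.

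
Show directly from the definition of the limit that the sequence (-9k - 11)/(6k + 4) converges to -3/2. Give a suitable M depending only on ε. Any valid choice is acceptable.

Fix ε > 0. For k ≥ 1, |(-9k - 11)/(6k + 4) + 3/2| = |-30|/(6(6k + 4)) = 30/(6(6k + 4)).
Since 6k + 4 ≥ 6k for k ≥ 1, this is ≤ 30/(6·6k) = (5/6)/k.
So |(-9k - 11)/(6k + 4) + 3/2| < ε whenever k > (5/6)/ε.
Take M = (5/6)/ε. If k > M then |(-9k - 11)/(6k + 4) + 3/2| ≤ (5/6)/k < ε.

M = (5/6)/ε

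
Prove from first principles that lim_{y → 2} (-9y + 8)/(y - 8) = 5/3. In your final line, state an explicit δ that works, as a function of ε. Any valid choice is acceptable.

δ = min(3, (9/32)ε)

Fix ε > 0. We want δ > 0 with 0 < |y − 2| < δ ⇒ |(-9y + 8)/(y - 8) − (5/3)| < ε.
Combining over a common denominator, (-9y + 8)/(y - 8) − (5/3) = [(-9y + 8)·(-6) − (-10)·(y - 8)] / [(-6)·(y - 8)] = 64(y − 2) / ((-6)(y - 8)).
So |(-9y + 8)/(y - 8) − (5/3)| = 64|y − 2| / (6·|y − 8|).
Require δ ≤ 3, so |y − 8| ≥ |-6| − |y − 2| > 6 − 3 = 3.
Hence |(-9y + 8)/(y - 8) − (5/3)| < 64|y − 2|/(6·3) = (32/9)|y − 2|, which is < ε once |y − 2| < (9/32)ε.
Take δ = min(3, (9/32)ε). Then 0 < |y − 2| < δ forces both bounds, so |(-9y + 8)/(y - 8) − (5/3)| < ε.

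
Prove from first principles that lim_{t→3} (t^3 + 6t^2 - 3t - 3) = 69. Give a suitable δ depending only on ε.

δ = min(2, ε/94)

Fix ε > 0. We want δ > 0 such that 0 < |t − 3| < δ implies |(t^3 + 6t^2 - 3t - 3) − 69| < ε.
(t^3 + 6t^2 - 3t - 3) − 69 = t^3 + 6t^2 - 3t - 72 = (t − 3)(t^2 + 9t + 24).
So |(t^3 + 6t^2 - 3t - 3) − 69| = |t − 3|·|t^2 + 9t + 24|.
Assume first that |t − 3| < 2, so |t| < 5. Then |t^2 + 9t + 24| ≤ 5^2 + 9·5 + 24 = 94.
Hence |(t^3 + 6t^2 - 3t - 3) − 69| ≤ 94|t − 3| < ε provided |t − 3| < ε/94.
Take δ = min(2, ε/94). Then 0 < |t − 3| < δ gives both |t − 3| < 2 and |t − 3| < ε/94, so |(t^3 + 6t^2 - 3t - 3) − 69| < ε.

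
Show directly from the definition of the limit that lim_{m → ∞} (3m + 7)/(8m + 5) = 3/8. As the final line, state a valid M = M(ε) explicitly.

Let ε > 0 be given. For m ≥ 1, |(3m + 7)/(8m + 5) − (3/8)| = |41|/(8(8m + 5)) = 41/(8(8m + 5)).
Since 8m + 5 ≥ 8m for m ≥ 1, this is ≤ 41/(8·8m) = (41/64)/m.
So |(3m + 7)/(8m + 5) − (3/8)| < ε whenever m > (41/64)/ε.
Take M = (41/64)/ε. If m > M then |(3m + 7)/(8m + 5) − (3/8)| ≤ (41/64)/m < ε.

M = (41/64)/ε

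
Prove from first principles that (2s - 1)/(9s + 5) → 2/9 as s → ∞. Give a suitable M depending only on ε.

M = (19/81)/ε

Fix ε > 0. We seek M > 0 such that s > M implies |(2s - 1)/(9s + 5) − (2/9)| < ε.
(2s - 1)/(9s + 5) − (2/9) = (9(2s - 1) − 2(9s + 5)) / (9(9s + 5)) = -19/(9(9s + 5)).
For s > 0 we have 9s + 5 > 9s, so |(2s - 1)/(9s + 5) − (2/9)| = 19/(9(9s + 5)) < 19/(9·9s) = (19/81)/s.
Thus |(2s - 1)/(9s + 5) − (2/9)| < ε whenever s > (19/81)/ε.
Take M = (19/81)/ε. If s > M then |(2s - 1)/(9s + 5) − (2/9)| < (19/81)/s < ε.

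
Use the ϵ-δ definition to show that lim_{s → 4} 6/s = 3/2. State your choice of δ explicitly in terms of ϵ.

δ = min(2, (4/3)ϵ)

Fix ϵ > 0. We seek δ > 0 such that 0 < |s − 4| < δ implies |6/s − (3/2)| < ϵ.
|6/s − (3/2)| = 6·|4 − s|/(4·|s|) = 6|s − 4|/(4|s|).
Require δ ≤ 2 so that |s| > 4 − 2 = 2, hence 4|s| > 8.
Then |6/s − (3/2)| < 6|s − 4|/8, which is < ϵ when |s − 4| < (4/3)ϵ.
Take δ = min(2, (4/3)ϵ). Then 0 < |s − 4| < δ gives both |s − 4| < 2 and |s − 4| < (4/3)ϵ, so |6/s − (3/2)| < ϵ.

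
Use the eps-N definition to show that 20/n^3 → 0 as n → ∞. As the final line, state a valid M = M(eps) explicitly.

Let eps > 0 be given. For n ≥ 1, |20/n^3 − 0| = 20/n^3.
20/n^3 < eps ⇔ n^3 > 20/eps ⇔ n > (20/eps)^{1/3}.
Take M = (20/eps)^{1/3}. Then n > M implies 20/n^3 < eps.

M = (20/eps)^{1/3}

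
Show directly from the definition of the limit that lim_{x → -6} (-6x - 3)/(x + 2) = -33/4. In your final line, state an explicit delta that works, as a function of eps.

delta = min(2, (8/9)eps)

Let eps > 0. We want delta > 0 with 0 < |x + 6| < delta ⇒ |(-6x - 3)/(x + 2) + 33/4| < eps.
Combining over a common denominator, (-6x - 3)/(x + 2) + 33/4 = [(-6x - 3)·(-4) − 33·(x + 2)] / [(-4)·(x + 2)] = -9(x + 6) / ((-4)(x + 2)).
So |(-6x - 3)/(x + 2) + 33/4| = 9|x + 6| / (4·|x + 2|).
Require delta ≤ 2, so |x + 2| ≥ |-4| − |x + 6| > 4 − 2 = 2.
Hence |(-6x - 3)/(x + 2) + 33/4| < 9|x + 6|/(4·2) = (9/8)|x + 6|, which is < eps once |x + 6| < (8/9)eps.
Take delta = min(2, (8/9)eps). Then 0 < |x + 6| < delta forces both bounds, so |(-6x - 3)/(x + 2) + 33/4| < eps.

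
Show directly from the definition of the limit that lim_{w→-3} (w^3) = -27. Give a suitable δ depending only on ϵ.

Let ϵ > 0 be given. We seek δ > 0 with 0 < |w + 3| < δ ⇒ |w^3 + 27| < ϵ.
Factor: w^3 + 27 = (w + 3)(w^2 - 3w + 9), so |w^3 + 27| = |w + 3|·|w^2 - 3w + 9|.
Impose δ ≤ 2 so that |w| < 5; then |w^2 - 3w + 9| ≤ 49.
Hence |w^3 + 27| ≤ 49|w + 3|, which is < ϵ once |w + 3| < ϵ/49.
Take δ = min(2, ϵ/49). If 0 < |w + 3| < δ then both bounds hold and |w^3 + 27| ≤ 49|w + 3| < 49·(ϵ/49) = ϵ.

δ = min(2, ϵ/49)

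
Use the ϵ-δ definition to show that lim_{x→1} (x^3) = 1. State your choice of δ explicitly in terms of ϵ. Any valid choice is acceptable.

Fix ϵ > 0. We seek δ > 0 with 0 < |x − 1| < δ ⇒ |x^3 − 1| < ϵ.
Factor: x^3 − 1 = (x − 1)(x^2 + x + 1), so |x^3 − 1| = |x − 1|·|x^2 + x + 1|.
Impose δ ≤ 2 so that |x| < 3; then |x^2 + x + 1| ≤ 13.
Hence |x^3 − 1| ≤ 13|x − 1|, which is < ϵ once |x − 1| < ϵ/13.
Take δ = min(2, ϵ/13). If 0 < |x − 1| < δ then both bounds hold and |x^3 − 1| ≤ 13|x − 1| < 13·(ϵ/13) = ϵ.

δ = min(2, ϵ/13)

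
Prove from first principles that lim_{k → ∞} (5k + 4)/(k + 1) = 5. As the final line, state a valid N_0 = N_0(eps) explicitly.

Let eps > 0 be given. For k ≥ 1, |(5k + 4)/(k + 1) − 5| = |-1|/((k + 1)) = 1/((k + 1)).
Since k + 1 ≥ k for k ≥ 1, this is ≤ 1/(k) = 1/k.
So |(5k + 4)/(k + 1) − 5| < eps whenever k > 1/eps.
Take N_0 = 1/eps. If k > N_0 then |(5k + 4)/(k + 1) − 5| ≤ 1/k < eps.

N_0 = 1/eps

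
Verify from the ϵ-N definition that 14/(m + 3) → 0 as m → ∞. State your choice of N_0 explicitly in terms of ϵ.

Let ϵ > 0 be given. For m ≥ 1, |14/(m + 3) − 0| = 14/(m + 3) ≤ 14/m.
We need 14/m < ϵ, i.e. m > 14/ϵ.
Take N_0 = 14/ϵ. If m > N_0 then |14/(m + 3)| ≤ 14/m < ϵ.

N_0 = 14/ϵ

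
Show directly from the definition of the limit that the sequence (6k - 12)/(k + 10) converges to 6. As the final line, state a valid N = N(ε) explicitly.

Fix ε > 0. For k ≥ 1, |(6k - 12)/(k + 10) − 6| = |-72|/((k + 10)) = 72/((k + 10)).
Since k + 10 ≥ k for k ≥ 1, this is ≤ 72/(k) = 72/k.
So |(6k - 12)/(k + 10) − 6| < ε whenever k > 72/ε.
Take N = 72/ε. If k > N then |(6k - 12)/(k + 10) − 6| ≤ 72/k < ε.

N = 72/ε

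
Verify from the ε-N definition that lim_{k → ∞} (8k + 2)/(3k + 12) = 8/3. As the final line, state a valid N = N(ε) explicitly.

Let ε > 0. For k ≥ 1, |(8k + 2)/(3k + 12) − (8/3)| = |-90|/(3(3k + 12)) = 90/(3(3k + 12)).
Since 3k + 12 ≥ 3k for k ≥ 1, this is ≤ 90/(3·3k) = 10/k.
So |(8k + 2)/(3k + 12) − (8/3)| < ε whenever k > 10/ε.
Take N = 10/ε. If k > N then |(8k + 2)/(3k + 12) − (8/3)| ≤ 10/k < ε.

N = 10/ε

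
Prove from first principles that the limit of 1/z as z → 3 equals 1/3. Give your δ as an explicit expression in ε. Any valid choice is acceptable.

Let ε > 0. We seek δ > 0 such that 0 < |z − 3| < δ implies |1/z − (1/3)| < ε.
|1/z − (1/3)| = |3 − z|/(3·|z|) = |z − 3|/(3|z|).
Require δ ≤ 3/2 so that |z| > 3 − 3/2 = 3/2, hence 3|z| > 9/2.
Then |1/z − (1/3)| < |z − 3|/(9/2), which is < ε when |z − 3| < (9/2)ε.
Take δ = min(3/2, (9/2)ε). Then 0 < |z − 3| < δ gives both |z − 3| < 3/2 and |z − 3| < (9/2)ε, so |1/z − (1/3)| < ε.

δ = min(3/2, (9/2)ε)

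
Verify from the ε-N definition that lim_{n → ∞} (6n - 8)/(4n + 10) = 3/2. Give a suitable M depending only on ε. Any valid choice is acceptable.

Fix ε > 0. For n ≥ 1, |(6n - 8)/(4n + 10) − (3/2)| = |-92|/(4(4n + 10)) = 92/(4(4n + 10)).
Since 4n + 10 ≥ 4n for n ≥ 1, this is ≤ 92/(4·4n) = (23/4)/n.
So |(6n - 8)/(4n + 10) − (3/2)| < ε whenever n > (23/4)/ε.
Take M = (23/4)/ε. If n > M then |(6n - 8)/(4n + 10) − (3/2)| ≤ (23/4)/n < ε.

M = (23/4)/ε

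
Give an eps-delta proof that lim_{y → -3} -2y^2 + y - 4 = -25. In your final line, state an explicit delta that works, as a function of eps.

delta = min(2, eps/17)

Let eps > 0 be given. We want delta > 0 such that 0 < |y + 3| < delta implies |(-2y^2 + y - 4) + 25| < eps.
(-2y^2 + y - 4) + 25 = -2y^2 + y + 21 = (y + 3)(-2y + 7).
So |(-2y^2 + y - 4) + 25| = |y + 3|·|-2y + 7|.
Assume first that |y + 3| < 2, so |y| < 5. Then |-2y + 7| ≤ 2·5 + 7 = 17.
Hence |(-2y^2 + y - 4) + 25| ≤ 17|y + 3| < eps provided |y + 3| < eps/17.
Take delta = min(2, eps/17). Then 0 < |y + 3| < delta gives both |y + 3| < 2 and |y + 3| < eps/17, so |(-2y^2 + y - 4) + 25| < eps.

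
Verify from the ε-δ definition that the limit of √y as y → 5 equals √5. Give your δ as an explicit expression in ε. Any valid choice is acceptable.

δ = min(5, √5·ε)

Let ε > 0 be given. We want δ > 0 such that 0 < |y − 5| < δ implies |√y − √5| < ε.
Multiplying by the conjugate, |√y − √5| = |y − 5|/(√y + √5).
Restrict δ ≤ 5 so that |y − 5| < 5 forces y > 0, and then √y + √5 > √5.
Hence |√y − √5| < |y − 5|/√5, which is < ε once |y − 5| < √5·ε.
Take δ = min(5, √5·ε). If 0 < |y − 5| < δ then y > 0 and |√y − √5| < |y − 5|/√5 < ε.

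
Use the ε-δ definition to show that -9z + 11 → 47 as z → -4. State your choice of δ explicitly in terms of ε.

Suppose ε > 0. We need δ > 0 so that 0 < |z + 4| < δ implies |(-9z + 11) − 47| < ε.
|(-9z + 11) − 47| = |-9z - 36| = 9|z + 4|.
Thus it suffices that |z + 4| < ε/9.
Take δ = ε/9. If 0 < |z + 4| < δ then |(-9z + 11) − 47| = 9|z + 4| < 9·(ε/9) = ε.

δ = ε/9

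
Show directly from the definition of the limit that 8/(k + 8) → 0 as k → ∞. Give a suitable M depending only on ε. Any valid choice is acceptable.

M = 8/ε

Let ε > 0 be given. For k ≥ 1, |8/(k + 8) − 0| = 8/(k + 8) ≤ 8/k.
We need 8/k < ε, i.e. k > 8/ε.
Take M = 8/ε. If k > M then |8/(k + 8)| ≤ 8/k < ε.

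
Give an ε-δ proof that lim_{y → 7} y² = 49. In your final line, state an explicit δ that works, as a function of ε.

Let ε > 0 be given. We seek δ > 0 with 0 < |y − 7| < δ ⇒ |y² − 49| < ε.
Factor: y² − 49 = (y − 7)(y + 7), so |y² − 49| = |y − 7|·|y + 7|.
Restrict δ ≤ 1. Then |y − 7| < 1 gives |y| < 8, so by the triangle inequality |y + 7| ≤ 8 + 7 = 15.
Hence |y² − 49| ≤ 15|y − 7|, which is < ε once |y − 7| < ε/15.
Take δ = min(1, ε/15). If 0 < |y − 7| < δ then both bounds hold and |y² − 49| ≤ 15|y − 7| < 15·(ε/15) = ε.

δ = min(1, ε/15)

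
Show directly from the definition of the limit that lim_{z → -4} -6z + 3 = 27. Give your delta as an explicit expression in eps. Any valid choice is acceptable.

Fix eps > 0. We need delta > 0 so that 0 < |z + 4| < delta implies |(-6z + 3) − 27| < eps.
Since (-6z + 3) − 27 = -6(z + 4), we have |(-6z + 3) − 27| = 6|z + 4|.
So 6|z + 4| < eps exactly when |z + 4| < eps/6.
Choosing delta = eps/6 gives |(-6z + 3) − 27| = 6|z + 4| < eps whenever |z + 4| < delta.

delta = eps/6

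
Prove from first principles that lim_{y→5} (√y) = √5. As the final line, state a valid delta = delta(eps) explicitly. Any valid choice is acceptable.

delta = min(5, √5·eps)

Fix eps > 0. We want delta > 0 such that 0 < |y − 5| < delta implies |√y − √5| < eps.
Multiplying by the conjugate, |√y − √5| = |y − 5|/(√y + √5).
Restrict delta ≤ 5 so that |y − 5| < 5 forces y > 0, and then √y + √5 > √5.
Hence |√y − √5| < |y − 5|/√5, which is < eps once |y − 5| < √5·eps.
Take delta = min(5, √5·eps). If 0 < |y − 5| < delta then y > 0 and |√y − √5| < |y − 5|/√5 < eps.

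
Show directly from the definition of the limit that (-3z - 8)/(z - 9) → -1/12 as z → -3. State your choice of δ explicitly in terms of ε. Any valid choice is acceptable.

δ = min(6, (72/35)ε)

Suppose ε > 0. We want δ > 0 with 0 < |z + 3| < δ ⇒ |(-3z - 8)/(z - 9) + 1/12| < ε.
Combining over a common denominator, (-3z - 8)/(z - 9) + 1/12 = [(-3z - 8)·(-12) − 1·(z - 9)] / [(-12)·(z - 9)] = 35(z + 3) / ((-12)(z - 9)).
So |(-3z - 8)/(z - 9) + 1/12| = 35|z + 3| / (12·|z − 9|).
Require δ ≤ 6, so |z − 9| ≥ |-12| − |z + 3| > 12 − 6 = 6.
Hence |(-3z - 8)/(z - 9) + 1/12| < 35|z + 3|/(12·6) = (35/72)|z + 3|, which is < ε once |z + 3| < (72/35)ε.
Take δ = min(6, (72/35)ε). Then 0 < |z + 3| < δ forces both bounds, so |(-3z - 8)/(z - 9) + 1/12| < ε.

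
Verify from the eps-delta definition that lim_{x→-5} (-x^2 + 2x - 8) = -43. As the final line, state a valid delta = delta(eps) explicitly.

Let eps > 0 be given. We want delta > 0 such that 0 < |x + 5| < delta implies |(-x^2 + 2x - 8) + 43| < eps.
(-x^2 + 2x - 8) + 43 = -x^2 + 2x + 35 = (x + 5)(-x + 7).
So |(-x^2 + 2x - 8) + 43| = |x + 5|·|-x + 7|.
Assume first that |x + 5| < 1, so |x| < 6. Then |-x + 7| ≤ 6 + 7 = 13.
Hence |(-x^2 + 2x - 8) + 43| ≤ 13|x + 5| < eps provided |x + 5| < eps/13.
Choosing delta = min(1, eps/13) ensures both conditions, hence |(-x^2 + 2x - 8) + 43| < eps.

delta = min(1, eps/13)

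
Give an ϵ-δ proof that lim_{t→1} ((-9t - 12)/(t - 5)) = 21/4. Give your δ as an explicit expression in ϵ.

δ = min(2, (8/57)ϵ)

Fix ϵ > 0. We want δ > 0 with 0 < |t − 1| < δ ⇒ |(-9t - 12)/(t - 5) − (21/4)| < ϵ.
Combining over a common denominator, (-9t - 12)/(t - 5) − (21/4) = [(-9t - 12)·(-4) − (-21)·(t - 5)] / [(-4)·(t - 5)] = 57(t − 1) / ((-4)(t - 5)).
So |(-9t - 12)/(t - 5) − (21/4)| = 57|t − 1| / (4·|t − 5|).
Restrict δ ≤ 2. Then |t − 1| < 2 gives |t − 5| = |(t − 1) + (-4)| ≥ 4 − 2 = 2.
Hence |(-9t - 12)/(t - 5) − (21/4)| < 57|t − 1|/(4·2) = (57/8)|t − 1|, which is < ϵ once |t − 1| < (8/57)ϵ.
Take δ = min(2, (8/57)ϵ). Then 0 < |t − 1| < δ forces both bounds, so |(-9t - 12)/(t - 5) − (21/4)| < ϵ.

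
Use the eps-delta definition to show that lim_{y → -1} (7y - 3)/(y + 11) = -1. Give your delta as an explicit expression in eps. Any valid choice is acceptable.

delta = min(5, (5/8)eps)

Suppose eps > 0. We want delta > 0 with 0 < |y + 1| < delta ⇒ |(7y - 3)/(y + 11) + 1| < eps.
Combining over a common denominator, (7y - 3)/(y + 11) + 1 = [(7y - 3)·10 − (-10)·(y + 11)] / [10·(y + 11)] = 80(y + 1) / (10(y + 11)).
So |(7y - 3)/(y + 11) + 1| = 80|y + 1| / (10·|y + 11|).
Restrict delta ≤ 5. Then |y + 1| < 5 gives |y + 11| = |(y + 1) + 10| ≥ 10 − 5 = 5.
Hence |(7y - 3)/(y + 11) + 1| < 80|y + 1|/(10·5) = (8/5)|y + 1|, which is < eps once |y + 1| < (5/8)eps.
Take delta = min(5, (5/8)eps). Then 0 < |y + 1| < delta forces both bounds, so |(7y - 3)/(y + 11) + 1| < eps.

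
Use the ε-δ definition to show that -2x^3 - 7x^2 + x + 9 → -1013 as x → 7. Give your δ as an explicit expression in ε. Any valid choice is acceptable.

δ = min(1, ε/442)

Let ε > 0 be given. We want δ > 0 such that 0 < |x − 7| < δ implies |(-2x^3 - 7x^2 + x + 9) + 1013| < ε.
(-2x^3 - 7x^2 + x + 9) + 1013 = -2x^3 - 7x^2 + x + 1022 = (x − 7)(-2x^2 - 21x - 146).
So |(-2x^3 - 7x^2 + x + 9) + 1013| = |x − 7|·|-2x^2 - 21x - 146|.
Require δ ≤ 1. Then |x − 7| < 1 gives |x| < 8, and by the triangle inequality |-2x^2 - 21x - 146| ≤ 2·8^2 + 21·8 + 146 = 442.
Hence |(-2x^3 - 7x^2 + x + 9) + 1013| ≤ 442|x − 7| < ε provided |x − 7| < ε/442.
Choosing δ = min(1, ε/442) ensures both conditions, hence |(-2x^3 - 7x^2 + x + 9) + 1013| < ε.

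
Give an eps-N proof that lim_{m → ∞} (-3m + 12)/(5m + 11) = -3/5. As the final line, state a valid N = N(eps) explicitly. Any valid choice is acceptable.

Fix eps > 0. For m ≥ 1, |(-3m + 12)/(5m + 11) + 3/5| = |93|/(5(5m + 11)) = 93/(5(5m + 11)).
Since 5m + 11 ≥ 5m for m ≥ 1, this is ≤ 93/(5·5m) = (93/25)/m.
So |(-3m + 12)/(5m + 11) + 3/5| < eps whenever m > (93/25)/eps.
Take N = (93/25)/eps. If m > N then |(-3m + 12)/(5m + 11) + 3/5| ≤ (93/25)/m < eps.

N = (93/25)/eps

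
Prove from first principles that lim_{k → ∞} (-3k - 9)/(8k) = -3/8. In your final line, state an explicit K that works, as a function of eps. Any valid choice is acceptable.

K = (9/8)/eps

Let eps > 0. For k ≥ 1, |(-3k - 9)/(8k) + 3/8| = |-72|/(8(8k)) = 72/(8(8k)).
Since 8k ≥ 8k for k ≥ 1, this is ≤ 72/(8·8k) = (9/8)/k.
So |(-3k - 9)/(8k) + 3/8| < eps whenever k > (9/8)/eps.
Take K = (9/8)/eps. If k > K then |(-3k - 9)/(8k) + 3/8| ≤ (9/8)/k < eps.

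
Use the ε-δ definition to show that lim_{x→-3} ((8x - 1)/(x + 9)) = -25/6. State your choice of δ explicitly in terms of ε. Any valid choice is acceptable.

δ = min(3, (18/73)ε)

Let ε > 0. We want δ > 0 with 0 < |x + 3| < δ ⇒ |(8x - 1)/(x + 9) + 25/6| < ε.
Combining over a common denominator, (8x - 1)/(x + 9) + 25/6 = [(8x - 1)·6 − (-25)·(x + 9)] / [6·(x + 9)] = 73(x + 3) / (6(x + 9)).
So |(8x - 1)/(x + 9) + 25/6| = 73|x + 3| / (6·|x + 9|).
Restrict δ ≤ 3. Then |x + 3| < 3 gives |x + 9| = |(x + 3) + 6| ≥ 6 − 3 = 3.
Hence |(8x - 1)/(x + 9) + 25/6| < 73|x + 3|/(6·3) = (73/18)|x + 3|, which is < ε once |x + 3| < (18/73)ε.
Take δ = min(3, (18/73)ε). Then 0 < |x + 3| < δ forces both bounds, so |(8x - 1)/(x + 9) + 25/6| < ε.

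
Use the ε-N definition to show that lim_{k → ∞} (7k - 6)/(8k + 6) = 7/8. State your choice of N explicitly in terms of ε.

N = (45/32)/ε

Let ε > 0 be given. For k ≥ 1, |(7k - 6)/(8k + 6) − (7/8)| = |-90|/(8(8k + 6)) = 90/(8(8k + 6)).
Since 8k + 6 ≥ 8k for k ≥ 1, this is ≤ 90/(8·8k) = (45/32)/k.
So |(7k - 6)/(8k + 6) − (7/8)| < ε whenever k > (45/32)/ε.
Take N = (45/32)/ε. If k > N then |(7k - 6)/(8k + 6) − (7/8)| ≤ (45/32)/k < ε.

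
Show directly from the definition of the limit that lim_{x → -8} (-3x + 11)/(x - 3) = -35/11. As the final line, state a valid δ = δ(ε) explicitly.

Let ε > 0. We want δ > 0 with 0 < |x + 8| < δ ⇒ |(-3x + 11)/(x - 3) + 35/11| < ε.
Combining over a common denominator, (-3x + 11)/(x - 3) + 35/11 = [(-3x + 11)·(-11) − 35·(x - 3)] / [(-11)·(x - 3)] = -2(x + 8) / ((-11)(x - 3)).
So |(-3x + 11)/(x - 3) + 35/11| = 2|x + 8| / (11·|x − 3|).
Require δ ≤ 11/2, so |x − 3| ≥ |-11| − |x + 8| > 11 − 11/2 = 11/2.
Hence |(-3x + 11)/(x - 3) + 35/11| < 2|x + 8|/(11·(11/2)) = (4/121)|x + 8|, which is < ε once |x + 8| < (121/4)ε.
Take δ = min(11/2, (121/4)ε). Then 0 < |x + 8| < δ forces both bounds, so |(-3x + 11)/(x - 3) + 35/11| < ε.

δ = min(11/2, (121/4)ε)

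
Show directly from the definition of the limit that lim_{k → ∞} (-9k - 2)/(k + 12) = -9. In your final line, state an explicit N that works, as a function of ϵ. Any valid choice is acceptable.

N = 106/ϵ

Let ϵ > 0. For k ≥ 1, |(-9k - 2)/(k + 12) + 9| = |106|/((k + 12)) = 106/((k + 12)).
Since k + 12 ≥ k for k ≥ 1, this is ≤ 106/(k) = 106/k.
So |(-9k - 2)/(k + 12) + 9| < ϵ whenever k > 106/ϵ.
Take N = 106/ϵ. If k > N then |(-9k - 2)/(k + 12) + 9| ≤ 106/k < ϵ.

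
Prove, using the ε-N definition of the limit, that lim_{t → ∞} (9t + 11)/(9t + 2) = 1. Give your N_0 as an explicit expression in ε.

N_0 = 1/ε

Fix ε > 0. We seek N_0 > 0 such that t > N_0 implies |(9t + 11)/(9t + 2) − 1| < ε.
(9t + 11)/(9t + 2) − 1 = (9(9t + 11) − 9(9t + 2)) / (9(9t + 2)) = 81/(9(9t + 2)).
For t > 0 we have 9t + 2 > 9t, so |(9t + 11)/(9t + 2) − 1| = 81/(9(9t + 2)) < 81/(9·9t) = 1/t.
Thus |(9t + 11)/(9t + 2) − 1| < ε whenever t > 1/ε.
Take N_0 = 1/ε. If t > N_0 then |(9t + 11)/(9t + 2) − 1| < 1/t < ε.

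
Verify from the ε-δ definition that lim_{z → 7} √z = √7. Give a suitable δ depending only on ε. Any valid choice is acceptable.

Let ε > 0. We want δ > 0 such that 0 < |z − 7| < δ implies |√z − √7| < ε.
Multiplying by the conjugate, |√z − √7| = |z − 7|/(√z + √7).
Restrict δ ≤ 7 so that |z − 7| < 7 forces z > 0, and then √z + √7 > √7.
Hence |√z − √7| < |z − 7|/√7, which is < ε once |z − 7| < √7·ε.
Take δ = min(7, √7·ε). If 0 < |z − 7| < δ then z > 0 and |√z − √7| < |z − 7|/√7 < ε.

δ = min(7, √7·ε)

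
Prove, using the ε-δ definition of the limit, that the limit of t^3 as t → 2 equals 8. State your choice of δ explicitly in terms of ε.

δ = min(1, ε/19)

Suppose ε > 0. We seek δ > 0 with 0 < |t − 2| < δ ⇒ |t^3 − 8| < ε.
Factor: t^3 − 8 = (t − 2)(t^2 + 2t + 4), so |t^3 − 8| = |t − 2|·|t^2 + 2t + 4|.
Restrict δ ≤ 1. Then |t − 2| < 1 gives |t| < 3, so by the triangle inequality |t^2 + 2t + 4| ≤ 3^2 + 2·3 + 4 = 19.
Hence |t^3 − 8| ≤ 19|t − 2|, which is < ε once |t − 2| < ε/19.
Take δ = min(1, ε/19). If 0 < |t − 2| < δ then both bounds hold and |t^3 − 8| ≤ 19|t − 2| < 19·(ε/19) = ε.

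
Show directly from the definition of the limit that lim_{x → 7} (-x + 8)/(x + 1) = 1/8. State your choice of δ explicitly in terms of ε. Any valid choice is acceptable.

δ = min(4, (32/9)ε)

Let ε > 0 be given. We want δ > 0 with 0 < |x − 7| < δ ⇒ |(-x + 8)/(x + 1) − (1/8)| < ε.
Combining over a common denominator, (-x + 8)/(x + 1) − (1/8) = [(-x + 8)·8 − 1·(x + 1)] / [8·(x + 1)] = -9(x − 7) / (8(x + 1)).
So |(-x + 8)/(x + 1) − (1/8)| = 9|x − 7| / (8·|x + 1|).
Require δ ≤ 4, so |x + 1| ≥ |8| − |x − 7| > 8 − 4 = 4.
Hence |(-x + 8)/(x + 1) − (1/8)| < 9|x − 7|/(8·4) = (9/32)|x − 7|, which is < ε once |x − 7| < (32/9)ε.
Take δ = min(4, (32/9)ε). Then 0 < |x − 7| < δ forces both bounds, so |(-x + 8)/(x + 1) − (1/8)| < ε.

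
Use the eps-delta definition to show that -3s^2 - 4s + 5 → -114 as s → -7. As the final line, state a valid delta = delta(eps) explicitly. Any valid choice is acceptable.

Let eps > 0. We want delta > 0 such that 0 < |s + 7| < delta implies |(-3s^2 - 4s + 5) + 114| < eps.
(-3s^2 - 4s + 5) + 114 = -3s^2 - 4s + 119 = (s + 7)(-3s + 17).
So |(-3s^2 - 4s + 5) + 114| = |s + 7|·|-3s + 17|.
Require delta ≤ 2. Then |s + 7| < 2 gives |s| < 9, and by the triangle inequality |-3s + 17| ≤ 3·9 + 17 = 44.
Hence |(-3s^2 - 4s + 5) + 114| ≤ 44|s + 7| < eps provided |s + 7| < eps/44.
Choosing delta = min(2, eps/44) ensures both conditions, hence |(-3s^2 - 4s + 5) + 114| < eps.

delta = min(2, eps/44)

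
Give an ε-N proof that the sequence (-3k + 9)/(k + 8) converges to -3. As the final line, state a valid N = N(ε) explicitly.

N = 33/ε

Fix ε > 0. For k ≥ 1, |(-3k + 9)/(k + 8) + 3| = |33|/((k + 8)) = 33/((k + 8)).
Since k + 8 ≥ k for k ≥ 1, this is ≤ 33/(k) = 33/k.
So |(-3k + 9)/(k + 8) + 3| < ε whenever k > 33/ε.
Take N = 33/ε. If k > N then |(-3k + 9)/(k + 8) + 3| ≤ 33/k < ε.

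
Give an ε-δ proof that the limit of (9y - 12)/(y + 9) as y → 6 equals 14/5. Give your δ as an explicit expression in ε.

Fix ε > 0. We want δ > 0 with 0 < |y − 6| < δ ⇒ |(9y - 12)/(y + 9) − (14/5)| < ε.
Combining over a common denominator, (9y - 12)/(y + 9) − (14/5) = [(9y - 12)·15 − 42·(y + 9)] / [15·(y + 9)] = 93(y − 6) / (15(y + 9)).
So |(9y - 12)/(y + 9) − (14/5)| = 93|y − 6| / (15·|y + 9|).
Require δ ≤ 15/2, so |y + 9| ≥ |15| − |y − 6| > 15 − 15/2 = 15/2.
Hence |(9y - 12)/(y + 9) − (14/5)| < 93|y − 6|/(15·(15/2)) = (62/75)|y − 6|, which is < ε once |y − 6| < (75/62)ε.
Take δ = min(15/2, (75/62)ε). Then 0 < |y − 6| < δ forces both bounds, so |(9y - 12)/(y + 9) − (14/5)| < ε.

δ = min(15/2, (75/62)ε)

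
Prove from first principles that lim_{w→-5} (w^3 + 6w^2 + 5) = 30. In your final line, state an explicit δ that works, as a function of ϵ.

δ = min(1, ϵ/47)

Let ϵ > 0. We want δ > 0 such that 0 < |w + 5| < δ implies |(w^3 + 6w^2 + 5) − 30| < ϵ.
(w^3 + 6w^2 + 5) − 30 = w^3 + 6w^2 - 25 = (w + 5)(w^2 + w - 5).
So |(w^3 + 6w^2 + 5) − 30| = |w + 5|·|w^2 + w - 5|.
Require δ ≤ 1. Then |w + 5| < 1 gives |w| < 6, and by the triangle inequality |w^2 + w - 5| ≤ 6^2 + 6 + 5 = 47.
Hence |(w^3 + 6w^2 + 5) − 30| ≤ 47|w + 5| < ϵ provided |w + 5| < ϵ/47.
Take δ = min(1, ϵ/47). Then 0 < |w + 5| < δ gives both |w + 5| < 1 and |w + 5| < ϵ/47, so |(w^3 + 6w^2 + 5) − 30| < ϵ.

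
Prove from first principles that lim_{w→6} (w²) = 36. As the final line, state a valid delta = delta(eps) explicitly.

delta = min(2, eps/14)

Let eps > 0. We seek delta > 0 with 0 < |w − 6| < delta ⇒ |w² − 36| < eps.
Factor: w² − 36 = (w − 6)(w + 6), so |w² − 36| = |w − 6|·|w + 6|.
Restrict delta ≤ 2. Then |w − 6| < 2 gives |w| < 8, so by the triangle inequality |w + 6| ≤ 8 + 6 = 14.
Hence |w² − 36| ≤ 14|w − 6|, which is < eps once |w − 6| < eps/14.
Take delta = min(2, eps/14). If 0 < |w − 6| < delta then both bounds hold and |w² − 36| ≤ 14|w − 6| < 14·(eps/14) = eps.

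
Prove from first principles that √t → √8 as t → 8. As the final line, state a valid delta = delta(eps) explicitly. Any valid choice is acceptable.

Fix eps > 0. We want delta > 0 such that 0 < |t − 8| < delta implies |√t − √8| < eps.
Multiplying by the conjugate, |√t − √8| = |t − 8|/(√t + √8).
Restrict delta ≤ 8 so that |t − 8| < 8 forces t > 0, and then √t + √8 > √8.
Hence |√t − √8| < |t − 8|/√8, which is < eps once |t − 8| < √8·eps.
Take delta = min(8, √8·eps). If 0 < |t − 8| < delta then t > 0 and |√t − √8| < |t − 8|/√8 < eps.

delta = min(8, √8·eps)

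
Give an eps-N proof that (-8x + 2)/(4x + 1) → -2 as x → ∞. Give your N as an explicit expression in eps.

N = 1/eps

Fix eps > 0. We seek N > 0 such that x > N implies |(-8x + 2)/(4x + 1) + 2| < eps.
(-8x + 2)/(4x + 1) + 2 = (4(-8x + 2) − (-8)(4x + 1)) / (4(4x + 1)) = 16/(4(4x + 1)).
For x > 0 we have 4x + 1 > 4x, so |(-8x + 2)/(4x + 1) + 2| = 16/(4(4x + 1)) < 16/(4·4x) = 1/x.
Thus |(-8x + 2)/(4x + 1) + 2| < eps whenever x > 1/eps.
Take N = 1/eps. If x > N then |(-8x + 2)/(4x + 1) + 2| < 1/x < eps.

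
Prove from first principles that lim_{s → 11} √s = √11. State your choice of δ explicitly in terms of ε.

δ = min(11, √11·ε)

Let ε > 0 be given. We want δ > 0 such that 0 < |s − 11| < δ implies |√s − √11| < ε.
Multiplying by the conjugate, |√s − √11| = |s − 11|/(√s + √11).
Restrict δ ≤ 11 so that |s − 11| < 11 forces s > 0, and then √s + √11 > √11.
Hence |√s − √11| < |s − 11|/√11, which is < ε once |s − 11| < √11·ε.
Take δ = min(11, √11·ε). If 0 < |s − 11| < δ then s > 0 and |√s − √11| < |s − 11|/√11 < ε.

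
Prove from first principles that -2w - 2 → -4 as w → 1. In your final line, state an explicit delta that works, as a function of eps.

delta = eps/2

Let eps > 0 be given. We need delta > 0 so that 0 < |w − 1| < delta implies |(-2w - 2) + 4| < eps.
|(-2w - 2) + 4| = |-2w + 2| = 2|w − 1|.
So 2|w − 1| < eps exactly when |w − 1| < eps/2.
Take delta = eps/2. If 0 < |w − 1| < delta then |(-2w - 2) + 4| = 2|w − 1| < 2·(eps/2) = eps.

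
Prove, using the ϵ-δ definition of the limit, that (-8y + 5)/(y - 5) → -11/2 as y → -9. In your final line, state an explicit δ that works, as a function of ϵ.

δ = min(7, (14/5)ϵ)

Let ϵ > 0. We want δ > 0 with 0 < |y + 9| < δ ⇒ |(-8y + 5)/(y - 5) + 11/2| < ϵ.
Combining over a common denominator, (-8y + 5)/(y - 5) + 11/2 = [(-8y + 5)·(-14) − 77·(y - 5)] / [(-14)·(y - 5)] = 35(y + 9) / ((-14)(y - 5)).
So |(-8y + 5)/(y - 5) + 11/2| = 35|y + 9| / (14·|y − 5|).
Require δ ≤ 7, so |y − 5| ≥ |-14| − |y + 9| > 14 − 7 = 7.
Hence |(-8y + 5)/(y - 5) + 11/2| < 35|y + 9|/(14·7) = (5/14)|y + 9|, which is < ϵ once |y + 9| < (14/5)ϵ.
Take δ = min(7, (14/5)ϵ). Then 0 < |y + 9| < δ forces both bounds, so |(-8y + 5)/(y - 5) + 11/2| < ϵ.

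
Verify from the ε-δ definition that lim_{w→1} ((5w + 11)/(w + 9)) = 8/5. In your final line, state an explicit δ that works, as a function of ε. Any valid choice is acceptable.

Let ε > 0. We want δ > 0 with 0 < |w − 1| < δ ⇒ |(5w + 11)/(w + 9) − (8/5)| < ε.
Combining over a common denominator, (5w + 11)/(w + 9) − (8/5) = [(5w + 11)·10 − 16·(w + 9)] / [10·(w + 9)] = 34(w − 1) / (10(w + 9)).
So |(5w + 11)/(w + 9) − (8/5)| = 34|w − 1| / (10·|w + 9|).
Require δ ≤ 5, so |w + 9| ≥ |10| − |w − 1| > 10 − 5 = 5.
Hence |(5w + 11)/(w + 9) − (8/5)| < 34|w − 1|/(10·5) = (17/25)|w − 1|, which is < ε once |w − 1| < (25/17)ε.
Take δ = min(5, (25/17)ε). Then 0 < |w − 1| < δ forces both bounds, so |(5w + 11)/(w + 9) − (8/5)| < ε.

δ = min(5, (25/17)ε)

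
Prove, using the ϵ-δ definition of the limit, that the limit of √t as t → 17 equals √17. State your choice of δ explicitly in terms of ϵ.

δ = min(17, √17·ϵ)

Suppose ϵ > 0. We want δ > 0 such that 0 < |t − 17| < δ implies |√t − √17| < ϵ.
Rationalise: √t − √17 = (t − 17)/(√t + √17), so |√t − √17| = |t − 17|/(√t + √17).
Restrict δ ≤ 17 so that |t − 17| < 17 forces t > 0, and then √t + √17 > √17.
Hence |√t − √17| < |t − 17|/√17, which is < ϵ once |t − 17| < √17·ϵ.
Take δ = min(17, √17·ϵ). If 0 < |t − 17| < δ then t > 0 and |√t − √17| < |t − 17|/√17 < ϵ.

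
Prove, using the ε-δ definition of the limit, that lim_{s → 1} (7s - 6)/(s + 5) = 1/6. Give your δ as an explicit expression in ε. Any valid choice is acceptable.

δ = min(3, (18/41)ε)

Fix ε > 0. We want δ > 0 with 0 < |s − 1| < δ ⇒ |(7s - 6)/(s + 5) − (1/6)| < ε.
Combining over a common denominator, (7s - 6)/(s + 5) − (1/6) = [(7s - 6)·6 − 1·(s + 5)] / [6·(s + 5)] = 41(s − 1) / (6(s + 5)).
So |(7s - 6)/(s + 5) − (1/6)| = 41|s − 1| / (6·|s + 5|).
Require δ ≤ 3, so |s + 5| ≥ |6| − |s − 1| > 6 − 3 = 3.
Hence |(7s - 6)/(s + 5) − (1/6)| < 41|s − 1|/(6·3) = (41/18)|s − 1|, which is < ε once |s − 1| < (18/41)ε.
Take δ = min(3, (18/41)ε). Then 0 < |s − 1| < δ forces both bounds, so |(7s - 6)/(s + 5) − (1/6)| < ε.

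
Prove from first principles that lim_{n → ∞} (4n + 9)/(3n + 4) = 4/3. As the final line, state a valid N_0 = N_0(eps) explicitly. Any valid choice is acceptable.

N_0 = (11/9)/eps

Let eps > 0 be given. For n ≥ 1, |(4n + 9)/(3n + 4) − (4/3)| = |11|/(3(3n + 4)) = 11/(3(3n + 4)).
Since 3n + 4 ≥ 3n for n ≥ 1, this is ≤ 11/(3·3n) = (11/9)/n.
So |(4n + 9)/(3n + 4) − (4/3)| < eps whenever n > (11/9)/eps.
Take N_0 = (11/9)/eps. If n > N_0 then |(4n + 9)/(3n + 4) − (4/3)| ≤ (11/9)/n < eps.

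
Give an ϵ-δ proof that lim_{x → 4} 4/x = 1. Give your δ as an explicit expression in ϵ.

δ = min(2, 2ϵ)

Fix ϵ > 0. We seek δ > 0 such that 0 < |x − 4| < δ implies |4/x − 1| < ϵ.
|4/x − 1| = 4·|4 − x|/(4·|x|) = 4|x − 4|/(4|x|).
Restrict δ ≤ 2. Then |x − 4| < 2 gives |x| > 2, so 4|x| > 8.
Then |4/x − 1| < 4|x − 4|/8, which is < ϵ when |x − 4| < 2ϵ.
Take δ = min(2, 2ϵ). Then 0 < |x − 4| < δ gives both |x − 4| < 2 and |x − 4| < 2ϵ, so |4/x − 1| < ϵ.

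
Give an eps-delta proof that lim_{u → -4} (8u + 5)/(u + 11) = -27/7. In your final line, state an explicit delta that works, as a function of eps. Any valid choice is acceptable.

Let eps > 0. We want delta > 0 with 0 < |u + 4| < delta ⇒ |(8u + 5)/(u + 11) + 27/7| < eps.
Combining over a common denominator, (8u + 5)/(u + 11) + 27/7 = [(8u + 5)·7 − (-27)·(u + 11)] / [7·(u + 11)] = 83(u + 4) / (7(u + 11)).
So |(8u + 5)/(u + 11) + 27/7| = 83|u + 4| / (7·|u + 11|).
Require delta ≤ 7/2, so |u + 11| ≥ |7| − |u + 4| > 7 − 7/2 = 7/2.
Hence |(8u + 5)/(u + 11) + 27/7| < 83|u + 4|/(7·(7/2)) = (166/49)|u + 4|, which is < eps once |u + 4| < (49/166)eps.
Take delta = min(7/2, (49/166)eps). Then 0 < |u + 4| < delta forces both bounds, so |(8u + 5)/(u + 11) + 27/7| < eps.

delta = min(7/2, (49/166)eps)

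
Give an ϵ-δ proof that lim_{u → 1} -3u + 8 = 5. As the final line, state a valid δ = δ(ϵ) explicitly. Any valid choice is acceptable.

δ = ϵ/3

Let ϵ > 0. We need δ > 0 so that 0 < |u − 1| < δ implies |(-3u + 8) − 5| < ϵ.
|(-3u + 8) − 5| = |-3u + 3| = 3|u − 1|.
Thus it suffices that |u − 1| < ϵ/3.
Take δ = ϵ/3. If 0 < |u − 1| < δ then |(-3u + 8) − 5| = 3|u − 1| < 3·(ϵ/3) = ϵ.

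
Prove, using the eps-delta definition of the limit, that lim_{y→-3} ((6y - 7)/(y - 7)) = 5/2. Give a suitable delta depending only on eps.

delta = min(5, (10/7)eps)

Let eps > 0 be given. We want delta > 0 with 0 < |y + 3| < delta ⇒ |(6y - 7)/(y - 7) − (5/2)| < eps.
Combining over a common denominator, (6y - 7)/(y - 7) − (5/2) = [(6y - 7)·(-10) − (-25)·(y - 7)] / [(-10)·(y - 7)] = -35(y + 3) / ((-10)(y - 7)).
So |(6y - 7)/(y - 7) − (5/2)| = 35|y + 3| / (10·|y − 7|).
Require delta ≤ 5, so |y − 7| ≥ |-10| − |y + 3| > 10 − 5 = 5.
Hence |(6y - 7)/(y - 7) − (5/2)| < 35|y + 3|/(10·5) = (7/10)|y + 3|, which is < eps once |y + 3| < (10/7)eps.
Take delta = min(5, (10/7)eps). Then 0 < |y + 3| < delta forces both bounds, so |(6y - 7)/(y - 7) − (5/2)| < eps.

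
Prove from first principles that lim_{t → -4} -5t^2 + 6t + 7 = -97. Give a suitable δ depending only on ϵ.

Let ϵ > 0. We want δ > 0 such that 0 < |t + 4| < δ implies |(-5t^2 + 6t + 7) + 97| < ϵ.
(-5t^2 + 6t + 7) + 97 = -5t^2 + 6t + 104 = (t + 4)(-5t + 26).
So |(-5t^2 + 6t + 7) + 97| = |t + 4|·|-5t + 26|.
Assume first that |t + 4| < 1, so |t| < 5. Then |-5t + 26| ≤ 5·5 + 26 = 51.
Hence |(-5t^2 + 6t + 7) + 97| ≤ 51|t + 4| < ϵ provided |t + 4| < ϵ/51.
Take δ = min(1, ϵ/51). Then 0 < |t + 4| < δ gives both |t + 4| < 1 and |t + 4| < ϵ/51, so |(-5t^2 + 6t + 7) + 97| < ϵ.

δ = min(1, ϵ/51)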